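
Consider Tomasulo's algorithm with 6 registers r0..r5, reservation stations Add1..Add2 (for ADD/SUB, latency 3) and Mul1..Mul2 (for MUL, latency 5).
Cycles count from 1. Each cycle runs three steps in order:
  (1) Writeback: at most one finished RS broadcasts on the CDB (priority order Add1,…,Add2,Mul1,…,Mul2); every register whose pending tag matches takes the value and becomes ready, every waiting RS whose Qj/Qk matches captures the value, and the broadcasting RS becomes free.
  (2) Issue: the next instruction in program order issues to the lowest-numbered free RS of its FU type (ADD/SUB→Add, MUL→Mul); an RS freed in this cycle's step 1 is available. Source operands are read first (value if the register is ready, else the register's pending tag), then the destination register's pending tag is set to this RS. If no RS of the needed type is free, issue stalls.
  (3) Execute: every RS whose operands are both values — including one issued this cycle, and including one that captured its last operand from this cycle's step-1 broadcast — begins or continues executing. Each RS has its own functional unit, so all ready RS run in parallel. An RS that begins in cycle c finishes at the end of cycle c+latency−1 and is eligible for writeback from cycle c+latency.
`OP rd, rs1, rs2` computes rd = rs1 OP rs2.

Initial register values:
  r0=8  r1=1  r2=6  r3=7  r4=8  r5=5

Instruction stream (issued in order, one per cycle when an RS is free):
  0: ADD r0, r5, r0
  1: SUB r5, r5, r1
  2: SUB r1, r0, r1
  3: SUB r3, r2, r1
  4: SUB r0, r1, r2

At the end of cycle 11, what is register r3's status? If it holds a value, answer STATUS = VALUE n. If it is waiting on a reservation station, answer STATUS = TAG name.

c1: issue ADD r0<-Add1 | r0:Add1,r1:1,r2:6,r3:7,r4:8,r5:5
c2: issue SUB r5<-Add2 | r0:Add1,r1:1,r2:6,r3:7,r4:8,r5:Add2
c3: stall | r0:Add1,r1:1,r2:6,r3:7,r4:8,r5:Add2
c4: CDB Add1=13; issue SUB r1<-Add1 | r0:13,r1:Add1,r2:6,r3:7,r4:8,r5:Add2
c5: CDB Add2=4; issue SUB r3<-Add2 | r0:13,r1:Add1,r2:6,r3:Add2,r4:8,r5:4
c6: stall | r0:13,r1:Add1,r2:6,r3:Add2,r4:8,r5:4
c7: CDB Add1=12; issue SUB r0<-Add1 | r0:Add1,r1:12,r2:6,r3:Add2,r4:8,r5:4
c8: - | r0:Add1,r1:12,r2:6,r3:Add2,r4:8,r5:4
c9: - | r0:Add1,r1:12,r2:6,r3:Add2,r4:8,r5:4
c10: CDB Add1=6 | r0:6,r1:12,r2:6,r3:Add2,r4:8,r5:4
c11: CDB Add2=-6 | r0:6,r1:12,r2:6,r3:-6,r4:8,r5:4

STATUS = VALUE -6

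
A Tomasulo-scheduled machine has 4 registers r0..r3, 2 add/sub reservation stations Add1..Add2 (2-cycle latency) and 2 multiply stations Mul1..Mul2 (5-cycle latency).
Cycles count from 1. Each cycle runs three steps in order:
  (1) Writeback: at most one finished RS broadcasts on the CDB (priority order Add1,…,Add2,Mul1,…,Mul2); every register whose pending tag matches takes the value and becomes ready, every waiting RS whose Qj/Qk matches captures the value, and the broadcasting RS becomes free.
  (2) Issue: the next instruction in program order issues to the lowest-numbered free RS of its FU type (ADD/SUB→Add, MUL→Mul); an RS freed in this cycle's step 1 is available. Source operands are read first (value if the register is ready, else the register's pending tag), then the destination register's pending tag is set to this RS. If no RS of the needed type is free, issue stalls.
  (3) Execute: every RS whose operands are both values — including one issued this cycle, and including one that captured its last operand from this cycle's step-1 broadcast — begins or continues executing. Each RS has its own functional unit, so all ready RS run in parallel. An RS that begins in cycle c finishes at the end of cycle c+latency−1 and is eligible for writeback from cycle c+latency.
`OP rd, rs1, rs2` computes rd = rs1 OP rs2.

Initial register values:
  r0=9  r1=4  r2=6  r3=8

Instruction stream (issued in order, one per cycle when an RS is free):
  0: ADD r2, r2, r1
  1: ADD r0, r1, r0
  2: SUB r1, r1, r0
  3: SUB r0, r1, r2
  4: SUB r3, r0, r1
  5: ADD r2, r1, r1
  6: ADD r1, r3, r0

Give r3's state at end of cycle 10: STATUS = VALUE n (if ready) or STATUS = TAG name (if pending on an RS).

cycle 1: issue ADD r2<-Add1 // r0:9,r1:4,r2:Add1,r3:8
cycle 2: issue ADD r0<-Add2 // r0:Add2,r1:4,r2:Add1,r3:8
cycle 3: CDB Add1=10; issue SUB r1<-Add1 // r0:Add2,r1:Add1,r2:10,r3:8
cycle 4: CDB Add2=13; issue SUB r0<-Add2 // r0:Add2,r1:Add1,r2:10,r3:8
cycle 5: stall // r0:Add2,r1:Add1,r2:10,r3:8
cycle 6: CDB Add1=-9; issue SUB r3<-Add1 // r0:Add2,r1:-9,r2:10,r3:Add1
cycle 7: stall // r0:Add2,r1:-9,r2:10,r3:Add1
cycle 8: CDB Add2=-19; issue ADD r2<-Add2 // r0:-19,r1:-9,r2:Add2,r3:Add1
cycle 9: stall // r0:-19,r1:-9,r2:Add2,r3:Add1
cycle 10: CDB Add1=-10; issue ADD r1<-Add1 // r0:-19,r1:Add1,r2:Add2,r3:-10

STATUS = VALUE -10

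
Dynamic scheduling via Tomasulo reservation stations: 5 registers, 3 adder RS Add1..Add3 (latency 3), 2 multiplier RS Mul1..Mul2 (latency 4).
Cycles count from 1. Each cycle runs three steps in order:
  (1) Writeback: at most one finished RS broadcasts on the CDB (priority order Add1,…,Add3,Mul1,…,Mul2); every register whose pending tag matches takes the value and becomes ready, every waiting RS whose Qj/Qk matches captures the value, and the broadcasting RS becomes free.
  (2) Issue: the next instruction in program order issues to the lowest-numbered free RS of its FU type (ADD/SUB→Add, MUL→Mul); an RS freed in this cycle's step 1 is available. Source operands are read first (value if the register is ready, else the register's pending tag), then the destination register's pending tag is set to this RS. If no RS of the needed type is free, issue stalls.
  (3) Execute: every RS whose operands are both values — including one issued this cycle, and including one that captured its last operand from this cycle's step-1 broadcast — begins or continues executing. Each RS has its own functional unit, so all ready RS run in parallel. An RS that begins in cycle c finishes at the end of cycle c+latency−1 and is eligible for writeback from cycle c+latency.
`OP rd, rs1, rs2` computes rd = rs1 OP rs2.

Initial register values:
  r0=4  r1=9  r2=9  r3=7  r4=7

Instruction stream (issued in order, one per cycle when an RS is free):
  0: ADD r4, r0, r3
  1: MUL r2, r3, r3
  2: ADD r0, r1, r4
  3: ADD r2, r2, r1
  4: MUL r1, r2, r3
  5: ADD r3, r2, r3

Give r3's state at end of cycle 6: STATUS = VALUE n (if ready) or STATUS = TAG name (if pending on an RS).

STATUS = TAG Add3

c1: issue ADD r4<-Add1 | r0:4,r1:9,r2:9,r3:7,r4:Add1
c2: issue MUL r2<-Mul1 | r0:4,r1:9,r2:Mul1,r3:7,r4:Add1
c3: issue ADD r0<-Add2 | r0:Add2,r1:9,r2:Mul1,r3:7,r4:Add1
c4: CDB Add1=11; issue ADD r2<-Add1 | r0:Add2,r1:9,r2:Add1,r3:7,r4:11
c5: issue MUL r1<-Mul2 | r0:Add2,r1:Mul2,r2:Add1,r3:7,r4:11
c6: CDB Mul1=49; issue ADD r3<-Add3 | r0:Add2,r1:Mul2,r2:Add1,r3:Add3,r4:11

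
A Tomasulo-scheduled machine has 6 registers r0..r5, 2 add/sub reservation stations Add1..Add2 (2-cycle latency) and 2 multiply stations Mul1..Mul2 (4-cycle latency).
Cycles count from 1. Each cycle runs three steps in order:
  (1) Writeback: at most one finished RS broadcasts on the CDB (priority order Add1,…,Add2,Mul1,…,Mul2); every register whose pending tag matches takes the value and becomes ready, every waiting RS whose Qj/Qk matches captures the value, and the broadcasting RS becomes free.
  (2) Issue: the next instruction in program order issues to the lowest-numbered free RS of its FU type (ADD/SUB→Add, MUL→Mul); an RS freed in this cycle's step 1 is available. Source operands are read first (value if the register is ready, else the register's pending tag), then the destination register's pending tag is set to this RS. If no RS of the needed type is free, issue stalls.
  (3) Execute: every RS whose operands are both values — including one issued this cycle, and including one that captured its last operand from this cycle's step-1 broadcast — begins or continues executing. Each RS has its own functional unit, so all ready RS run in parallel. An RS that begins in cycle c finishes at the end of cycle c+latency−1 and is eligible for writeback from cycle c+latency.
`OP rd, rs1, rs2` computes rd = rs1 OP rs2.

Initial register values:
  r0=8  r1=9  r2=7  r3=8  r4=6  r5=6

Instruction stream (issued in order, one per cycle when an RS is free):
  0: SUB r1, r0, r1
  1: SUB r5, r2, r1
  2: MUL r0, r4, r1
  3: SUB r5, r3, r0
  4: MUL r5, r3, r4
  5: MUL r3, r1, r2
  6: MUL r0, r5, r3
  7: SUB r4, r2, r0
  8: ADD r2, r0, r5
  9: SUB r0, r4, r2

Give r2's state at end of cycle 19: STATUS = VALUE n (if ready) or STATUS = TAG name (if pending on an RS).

STATUS = VALUE -288

c1: issue SUB r1<-Add1 | r0:8,r1:Add1,r2:7,r3:8,r4:6,r5:6
c2: issue SUB r5<-Add2 | r0:8,r1:Add1,r2:7,r3:8,r4:6,r5:Add2
c3: CDB Add1=-1; issue MUL r0<-Mul1 | r0:Mul1,r1:-1,r2:7,r3:8,r4:6,r5:Add2
c4: issue SUB r5<-Add1 | r0:Mul1,r1:-1,r2:7,r3:8,r4:6,r5:Add1
c5: CDB Add2=8; issue MUL r5<-Mul2 | r0:Mul1,r1:-1,r2:7,r3:8,r4:6,r5:Mul2
c6: stall | r0:Mul1,r1:-1,r2:7,r3:8,r4:6,r5:Mul2
c7: CDB Mul1=-6; issue MUL r3<-Mul1 | r0:-6,r1:-1,r2:7,r3:Mul1,r4:6,r5:Mul2
c8: stall | r0:-6,r1:-1,r2:7,r3:Mul1,r4:6,r5:Mul2
c9: CDB Add1=14; stall | r0:-6,r1:-1,r2:7,r3:Mul1,r4:6,r5:Mul2
c10: CDB Mul2=48; issue MUL r0<-Mul2 | r0:Mul2,r1:-1,r2:7,r3:Mul1,r4:6,r5:48
c11: CDB Mul1=-7; issue SUB r4<-Add1 | r0:Mul2,r1:-1,r2:7,r3:-7,r4:Add1,r5:48
c12: issue ADD r2<-Add2 | r0:Mul2,r1:-1,r2:Add2,r3:-7,r4:Add1,r5:48
c13: stall | r0:Mul2,r1:-1,r2:Add2,r3:-7,r4:Add1,r5:48
c14: stall | r0:Mul2,r1:-1,r2:Add2,r3:-7,r4:Add1,r5:48
c15: CDB Mul2=-336; stall | r0:-336,r1:-1,r2:Add2,r3:-7,r4:Add1,r5:48
c16: stall | r0:-336,r1:-1,r2:Add2,r3:-7,r4:Add1,r5:48
c17: CDB Add1=343; issue SUB r0<-Add1 | r0:Add1,r1:-1,r2:Add2,r3:-7,r4:343,r5:48
c18: CDB Add2=-288 | r0:Add1,r1:-1,r2:-288,r3:-7,r4:343,r5:48
c19: - | r0:Add1,r1:-1,r2:-288,r3:-7,r4:343,r5:48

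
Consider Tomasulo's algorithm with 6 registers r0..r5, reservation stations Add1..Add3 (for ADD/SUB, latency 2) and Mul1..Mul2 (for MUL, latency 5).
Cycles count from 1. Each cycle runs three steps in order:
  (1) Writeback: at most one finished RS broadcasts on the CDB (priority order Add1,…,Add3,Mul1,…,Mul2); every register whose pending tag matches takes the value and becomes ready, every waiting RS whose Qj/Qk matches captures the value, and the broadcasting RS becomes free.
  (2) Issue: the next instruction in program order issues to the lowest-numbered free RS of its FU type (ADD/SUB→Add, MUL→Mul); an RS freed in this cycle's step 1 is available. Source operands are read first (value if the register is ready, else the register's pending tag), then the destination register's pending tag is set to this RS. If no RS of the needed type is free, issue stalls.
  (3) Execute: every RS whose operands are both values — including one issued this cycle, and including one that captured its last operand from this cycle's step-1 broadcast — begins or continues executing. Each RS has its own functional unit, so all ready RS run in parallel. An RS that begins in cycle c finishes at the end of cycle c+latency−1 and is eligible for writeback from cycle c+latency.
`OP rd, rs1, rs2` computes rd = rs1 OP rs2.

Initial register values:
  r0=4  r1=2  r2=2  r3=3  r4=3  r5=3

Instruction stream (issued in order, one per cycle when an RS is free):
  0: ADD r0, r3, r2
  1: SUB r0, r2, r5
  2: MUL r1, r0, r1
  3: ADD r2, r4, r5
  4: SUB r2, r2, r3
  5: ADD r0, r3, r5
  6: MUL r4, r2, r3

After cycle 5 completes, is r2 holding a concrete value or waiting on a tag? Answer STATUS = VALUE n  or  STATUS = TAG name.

STATUS = TAG Add2

c1: issue ADD r0<-Add1 | r0:Add1,r1:2,r2:2,r3:3,r4:3,r5:3
c2: issue SUB r0<-Add2 | r0:Add2,r1:2,r2:2,r3:3,r4:3,r5:3
c3: CDB Add1=5; issue MUL r1<-Mul1 | r0:Add2,r1:Mul1,r2:2,r3:3,r4:3,r5:3
c4: CDB Add2=-1; issue ADD r2<-Add1 | r0:-1,r1:Mul1,r2:Add1,r3:3,r4:3,r5:3
c5: issue SUB r2<-Add2 | r0:-1,r1:Mul1,r2:Add2,r3:3,r4:3,r5:3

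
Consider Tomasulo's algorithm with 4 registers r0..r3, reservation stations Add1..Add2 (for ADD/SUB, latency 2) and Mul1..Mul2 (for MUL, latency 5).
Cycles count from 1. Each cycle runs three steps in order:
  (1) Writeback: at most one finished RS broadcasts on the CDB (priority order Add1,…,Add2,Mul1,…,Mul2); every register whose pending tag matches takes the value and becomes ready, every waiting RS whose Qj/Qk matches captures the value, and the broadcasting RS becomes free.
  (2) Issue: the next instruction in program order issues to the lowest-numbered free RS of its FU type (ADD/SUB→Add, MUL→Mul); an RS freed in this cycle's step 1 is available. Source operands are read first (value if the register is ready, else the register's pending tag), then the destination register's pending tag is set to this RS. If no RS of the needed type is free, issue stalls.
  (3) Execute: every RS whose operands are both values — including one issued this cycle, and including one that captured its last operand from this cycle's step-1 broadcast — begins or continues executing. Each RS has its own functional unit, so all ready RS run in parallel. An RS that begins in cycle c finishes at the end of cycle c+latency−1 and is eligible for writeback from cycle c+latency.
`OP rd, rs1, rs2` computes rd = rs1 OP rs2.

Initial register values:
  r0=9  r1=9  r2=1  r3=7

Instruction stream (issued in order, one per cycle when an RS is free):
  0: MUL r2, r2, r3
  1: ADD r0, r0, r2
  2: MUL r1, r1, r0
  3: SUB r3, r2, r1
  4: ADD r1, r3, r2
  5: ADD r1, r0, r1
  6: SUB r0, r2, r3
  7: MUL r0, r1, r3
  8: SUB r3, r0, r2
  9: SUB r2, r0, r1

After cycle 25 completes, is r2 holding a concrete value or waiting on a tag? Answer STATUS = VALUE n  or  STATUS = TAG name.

STATUS = TAG Add2

  c1: issue MUL r2<-Mul1  regs: r0:9,r1:9,r2:Mul1,r3:7
  c2: issue ADD r0<-Add1  regs: r0:Add1,r1:9,r2:Mul1,r3:7
  c3: issue MUL r1<-Mul2  regs: r0:Add1,r1:Mul2,r2:Mul1,r3:7
  c4: issue SUB r3<-Add2  regs: r0:Add1,r1:Mul2,r2:Mul1,r3:Add2
  c5: stall  regs: r0:Add1,r1:Mul2,r2:Mul1,r3:Add2
  c6: CDB Mul1=7; stall  regs: r0:Add1,r1:Mul2,r2:7,r3:Add2
  c7: stall  regs: r0:Add1,r1:Mul2,r2:7,r3:Add2
  c8: CDB Add1=16; issue ADD r1<-Add1  regs: r0:16,r1:Add1,r2:7,r3:Add2
  c9: stall  regs: r0:16,r1:Add1,r2:7,r3:Add2
  c10: stall  regs: r0:16,r1:Add1,r2:7,r3:Add2
  c11: stall  regs: r0:16,r1:Add1,r2:7,r3:Add2
  c12: stall  regs: r0:16,r1:Add1,r2:7,r3:Add2
  c13: CDB Mul2=144; stall  regs: r0:16,r1:Add1,r2:7,r3:Add2
  c14: stall  regs: r0:16,r1:Add1,r2:7,r3:Add2
  c15: CDB Add2=-137; issue ADD r1<-Add2  regs: r0:16,r1:Add2,r2:7,r3:-137
  c16: stall  regs: r0:16,r1:Add2,r2:7,r3:-137
  c17: CDB Add1=-130; issue SUB r0<-Add1  regs: r0:Add1,r1:Add2,r2:7,r3:-137
  c18: issue MUL r0<-Mul1  regs: r0:Mul1,r1:Add2,r2:7,r3:-137
  c19: CDB Add1=144; issue SUB r3<-Add1  regs: r0:Mul1,r1:Add2,r2:7,r3:Add1
  c20: CDB Add2=-114; issue SUB r2<-Add2  regs: r0:Mul1,r1:-114,r2:Add2,r3:Add1
  c21: -  regs: r0:Mul1,r1:-114,r2:Add2,r3:Add1
  c22: -  regs: r0:Mul1,r1:-114,r2:Add2,r3:Add1
  c23: -  regs: r0:Mul1,r1:-114,r2:Add2,r3:Add1
  c24: -  regs: r0:Mul1,r1:-114,r2:Add2,r3:Add1
  c25: CDB Mul1=15618  regs: r0:15618,r1:-114,r2:Add2,r3:Add1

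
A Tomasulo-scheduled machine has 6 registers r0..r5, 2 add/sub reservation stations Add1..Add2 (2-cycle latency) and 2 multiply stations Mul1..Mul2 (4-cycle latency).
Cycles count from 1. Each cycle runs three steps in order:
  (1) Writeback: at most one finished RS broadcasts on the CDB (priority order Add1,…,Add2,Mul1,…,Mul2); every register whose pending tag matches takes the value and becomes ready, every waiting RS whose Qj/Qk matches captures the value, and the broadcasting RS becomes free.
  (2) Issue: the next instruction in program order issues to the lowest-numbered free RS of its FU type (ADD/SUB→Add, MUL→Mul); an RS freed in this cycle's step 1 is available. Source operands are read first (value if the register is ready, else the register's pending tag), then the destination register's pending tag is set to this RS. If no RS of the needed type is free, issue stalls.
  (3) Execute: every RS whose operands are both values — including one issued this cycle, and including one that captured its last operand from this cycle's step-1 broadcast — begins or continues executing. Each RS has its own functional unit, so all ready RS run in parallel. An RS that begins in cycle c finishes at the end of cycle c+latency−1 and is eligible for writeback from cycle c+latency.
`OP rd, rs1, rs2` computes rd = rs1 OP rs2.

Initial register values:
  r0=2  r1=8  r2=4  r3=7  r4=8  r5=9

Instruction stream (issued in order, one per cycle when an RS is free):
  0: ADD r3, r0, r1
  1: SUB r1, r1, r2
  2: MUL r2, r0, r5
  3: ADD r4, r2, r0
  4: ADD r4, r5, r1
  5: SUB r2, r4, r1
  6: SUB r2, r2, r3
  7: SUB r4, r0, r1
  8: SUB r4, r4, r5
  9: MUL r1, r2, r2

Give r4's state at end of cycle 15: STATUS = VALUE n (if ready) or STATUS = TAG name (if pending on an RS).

  c1: issue ADD r3<-Add1  regs: r0:2,r1:8,r2:4,r3:Add1,r4:8,r5:9
  c2: issue SUB r1<-Add2  regs: r0:2,r1:Add2,r2:4,r3:Add1,r4:8,r5:9
  c3: CDB Add1=10; issue MUL r2<-Mul1  regs: r0:2,r1:Add2,r2:Mul1,r3:10,r4:8,r5:9
  c4: CDB Add2=4; issue ADD r4<-Add1  regs: r0:2,r1:4,r2:Mul1,r3:10,r4:Add1,r5:9
  c5: issue ADD r4<-Add2  regs: r0:2,r1:4,r2:Mul1,r3:10,r4:Add2,r5:9
  c6: stall  regs: r0:2,r1:4,r2:Mul1,r3:10,r4:Add2,r5:9
  c7: CDB Add2=13; issue SUB r2<-Add2  regs: r0:2,r1:4,r2:Add2,r3:10,r4:13,r5:9
  c8: CDB Mul1=18; stall  regs: r0:2,r1:4,r2:Add2,r3:10,r4:13,r5:9
  c9: CDB Add2=9; issue SUB r2<-Add2  regs: r0:2,r1:4,r2:Add2,r3:10,r4:13,r5:9
  c10: CDB Add1=20; issue SUB r4<-Add1  regs: r0:2,r1:4,r2:Add2,r3:10,r4:Add1,r5:9
  c11: CDB Add2=-1; issue SUB r4<-Add2  regs: r0:2,r1:4,r2:-1,r3:10,r4:Add2,r5:9
  c12: CDB Add1=-2; issue MUL r1<-Mul1  regs: r0:2,r1:Mul1,r2:-1,r3:10,r4:Add2,r5:9
  c13: -  regs: r0:2,r1:Mul1,r2:-1,r3:10,r4:Add2,r5:9
  c14: CDB Add2=-11  regs: r0:2,r1:Mul1,r2:-1,r3:10,r4:-11,r5:9
  c15: -  regs: r0:2,r1:Mul1,r2:-1,r3:10,r4:-11,r5:9

STATUS = VALUE -11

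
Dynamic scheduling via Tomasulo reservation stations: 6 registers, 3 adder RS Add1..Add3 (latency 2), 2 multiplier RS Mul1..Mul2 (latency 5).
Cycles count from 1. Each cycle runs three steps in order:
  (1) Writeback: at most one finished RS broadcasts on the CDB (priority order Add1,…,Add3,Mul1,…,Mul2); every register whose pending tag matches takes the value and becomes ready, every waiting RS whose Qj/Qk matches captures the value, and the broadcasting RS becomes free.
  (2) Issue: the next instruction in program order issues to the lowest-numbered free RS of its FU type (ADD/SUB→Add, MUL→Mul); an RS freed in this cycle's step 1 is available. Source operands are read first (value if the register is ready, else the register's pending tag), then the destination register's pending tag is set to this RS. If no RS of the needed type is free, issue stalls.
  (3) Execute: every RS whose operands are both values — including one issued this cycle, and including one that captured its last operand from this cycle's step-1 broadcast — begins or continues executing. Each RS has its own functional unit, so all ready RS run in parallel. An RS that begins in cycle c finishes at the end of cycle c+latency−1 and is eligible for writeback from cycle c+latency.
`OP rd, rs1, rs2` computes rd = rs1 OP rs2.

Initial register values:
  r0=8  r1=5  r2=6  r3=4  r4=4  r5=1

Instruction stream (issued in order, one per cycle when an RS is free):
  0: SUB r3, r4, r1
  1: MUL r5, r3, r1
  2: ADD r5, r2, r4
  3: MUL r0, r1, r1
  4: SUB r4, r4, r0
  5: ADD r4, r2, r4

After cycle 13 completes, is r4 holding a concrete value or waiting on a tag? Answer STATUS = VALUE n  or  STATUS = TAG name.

  c1: issue SUB r3<-Add1  regs: r0:8,r1:5,r2:6,r3:Add1,r4:4,r5:1
  c2: issue MUL r5<-Mul1  regs: r0:8,r1:5,r2:6,r3:Add1,r4:4,r5:Mul1
  c3: CDB Add1=-1; issue ADD r5<-Add1  regs: r0:8,r1:5,r2:6,r3:-1,r4:4,r5:Add1
  c4: issue MUL r0<-Mul2  regs: r0:Mul2,r1:5,r2:6,r3:-1,r4:4,r5:Add1
  c5: CDB Add1=10; issue SUB r4<-Add1  regs: r0:Mul2,r1:5,r2:6,r3:-1,r4:Add1,r5:10
  c6: issue ADD r4<-Add2  regs: r0:Mul2,r1:5,r2:6,r3:-1,r4:Add2,r5:10
  c7: -  regs: r0:Mul2,r1:5,r2:6,r3:-1,r4:Add2,r5:10
  c8: CDB Mul1=-5  regs: r0:Mul2,r1:5,r2:6,r3:-1,r4:Add2,r5:10
  c9: CDB Mul2=25  regs: r0:25,r1:5,r2:6,r3:-1,r4:Add2,r5:10
  c10: -  regs: r0:25,r1:5,r2:6,r3:-1,r4:Add2,r5:10
  c11: CDB Add1=-21  regs: r0:25,r1:5,r2:6,r3:-1,r4:Add2,r5:10
  c12: -  regs: r0:25,r1:5,r2:6,r3:-1,r4:Add2,r5:10
  c13: CDB Add2=-15  regs: r0:25,r1:5,r2:6,r3:-1,r4:-15,r5:10

STATUS = VALUE -15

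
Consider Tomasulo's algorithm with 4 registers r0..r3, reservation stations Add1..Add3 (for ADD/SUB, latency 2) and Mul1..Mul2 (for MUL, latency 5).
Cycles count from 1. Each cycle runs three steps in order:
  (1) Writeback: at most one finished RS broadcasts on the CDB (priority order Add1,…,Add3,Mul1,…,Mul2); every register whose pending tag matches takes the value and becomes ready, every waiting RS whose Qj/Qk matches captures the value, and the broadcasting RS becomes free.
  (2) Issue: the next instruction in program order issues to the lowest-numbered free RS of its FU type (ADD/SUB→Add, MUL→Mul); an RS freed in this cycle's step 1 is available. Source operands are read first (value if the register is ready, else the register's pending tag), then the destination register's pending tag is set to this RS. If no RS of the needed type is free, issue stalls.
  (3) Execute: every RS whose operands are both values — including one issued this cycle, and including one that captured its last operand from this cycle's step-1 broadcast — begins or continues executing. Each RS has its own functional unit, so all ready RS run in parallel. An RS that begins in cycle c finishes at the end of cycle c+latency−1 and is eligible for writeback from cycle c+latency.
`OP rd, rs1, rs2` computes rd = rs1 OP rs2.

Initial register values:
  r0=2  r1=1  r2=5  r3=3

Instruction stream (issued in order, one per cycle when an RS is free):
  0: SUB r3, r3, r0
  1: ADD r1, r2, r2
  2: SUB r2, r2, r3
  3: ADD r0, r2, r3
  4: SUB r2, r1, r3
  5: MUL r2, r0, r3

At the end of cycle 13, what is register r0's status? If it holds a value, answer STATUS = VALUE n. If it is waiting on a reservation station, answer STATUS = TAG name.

c1: issue SUB r3<-Add1 | r0:2,r1:1,r2:5,r3:Add1
c2: issue ADD r1<-Add2 | r0:2,r1:Add2,r2:5,r3:Add1
c3: CDB Add1=1; issue SUB r2<-Add1 | r0:2,r1:Add2,r2:Add1,r3:1
c4: CDB Add2=10; issue ADD r0<-Add2 | r0:Add2,r1:10,r2:Add1,r3:1
c5: CDB Add1=4; issue SUB r2<-Add1 | r0:Add2,r1:10,r2:Add1,r3:1
c6: issue MUL r2<-Mul1 | r0:Add2,r1:10,r2:Mul1,r3:1
c7: CDB Add1=9 | r0:Add2,r1:10,r2:Mul1,r3:1
c8: CDB Add2=5 | r0:5,r1:10,r2:Mul1,r3:1
c9: - | r0:5,r1:10,r2:Mul1,r3:1
c10: - | r0:5,r1:10,r2:Mul1,r3:1
c11: - | r0:5,r1:10,r2:Mul1,r3:1
c12: - | r0:5,r1:10,r2:Mul1,r3:1
c13: CDB Mul1=5 | r0:5,r1:10,r2:5,r3:1

STATUS = VALUE 5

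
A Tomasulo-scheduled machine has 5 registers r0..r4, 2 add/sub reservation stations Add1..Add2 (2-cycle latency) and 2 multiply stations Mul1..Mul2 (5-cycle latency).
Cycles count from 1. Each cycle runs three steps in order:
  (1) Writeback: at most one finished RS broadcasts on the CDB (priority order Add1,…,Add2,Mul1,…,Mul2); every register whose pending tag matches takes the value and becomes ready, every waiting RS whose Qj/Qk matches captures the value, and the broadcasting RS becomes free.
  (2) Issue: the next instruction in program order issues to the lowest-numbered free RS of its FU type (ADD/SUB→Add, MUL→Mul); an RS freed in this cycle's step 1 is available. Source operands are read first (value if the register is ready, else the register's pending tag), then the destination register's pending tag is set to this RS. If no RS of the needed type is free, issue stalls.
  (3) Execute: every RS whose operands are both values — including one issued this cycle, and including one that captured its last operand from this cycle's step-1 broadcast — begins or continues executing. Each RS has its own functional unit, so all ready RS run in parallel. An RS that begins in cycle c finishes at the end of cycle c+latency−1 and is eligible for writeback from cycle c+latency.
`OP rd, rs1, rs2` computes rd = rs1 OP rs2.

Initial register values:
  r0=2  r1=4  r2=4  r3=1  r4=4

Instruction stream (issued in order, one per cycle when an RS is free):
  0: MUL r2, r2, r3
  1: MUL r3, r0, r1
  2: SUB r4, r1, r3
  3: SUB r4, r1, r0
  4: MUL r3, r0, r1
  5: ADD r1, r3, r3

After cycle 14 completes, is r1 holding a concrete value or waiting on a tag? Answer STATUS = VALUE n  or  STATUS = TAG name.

  c1: issue MUL r2<-Mul1  regs: r0:2,r1:4,r2:Mul1,r3:1,r4:4
  c2: issue MUL r3<-Mul2  regs: r0:2,r1:4,r2:Mul1,r3:Mul2,r4:4
  c3: issue SUB r4<-Add1  regs: r0:2,r1:4,r2:Mul1,r3:Mul2,r4:Add1
  c4: issue SUB r4<-Add2  regs: r0:2,r1:4,r2:Mul1,r3:Mul2,r4:Add2
  c5: stall  regs: r0:2,r1:4,r2:Mul1,r3:Mul2,r4:Add2
  c6: CDB Add2=2; stall  regs: r0:2,r1:4,r2:Mul1,r3:Mul2,r4:2
  c7: CDB Mul1=4; issue MUL r3<-Mul1  regs: r0:2,r1:4,r2:4,r3:Mul1,r4:2
  c8: CDB Mul2=8; issue ADD r1<-Add2  regs: r0:2,r1:Add2,r2:4,r3:Mul1,r4:2
  c9: -  regs: r0:2,r1:Add2,r2:4,r3:Mul1,r4:2
  c10: CDB Add1=-4  regs: r0:2,r1:Add2,r2:4,r3:Mul1,r4:2
  c11: -  regs: r0:2,r1:Add2,r2:4,r3:Mul1,r4:2
  c12: CDB Mul1=8  regs: r0:2,r1:Add2,r2:4,r3:8,r4:2
  c13: -  regs: r0:2,r1:Add2,r2:4,r3:8,r4:2
  c14: CDB Add2=16  regs: r0:2,r1:16,r2:4,r3:8,r4:2

STATUS = VALUE 16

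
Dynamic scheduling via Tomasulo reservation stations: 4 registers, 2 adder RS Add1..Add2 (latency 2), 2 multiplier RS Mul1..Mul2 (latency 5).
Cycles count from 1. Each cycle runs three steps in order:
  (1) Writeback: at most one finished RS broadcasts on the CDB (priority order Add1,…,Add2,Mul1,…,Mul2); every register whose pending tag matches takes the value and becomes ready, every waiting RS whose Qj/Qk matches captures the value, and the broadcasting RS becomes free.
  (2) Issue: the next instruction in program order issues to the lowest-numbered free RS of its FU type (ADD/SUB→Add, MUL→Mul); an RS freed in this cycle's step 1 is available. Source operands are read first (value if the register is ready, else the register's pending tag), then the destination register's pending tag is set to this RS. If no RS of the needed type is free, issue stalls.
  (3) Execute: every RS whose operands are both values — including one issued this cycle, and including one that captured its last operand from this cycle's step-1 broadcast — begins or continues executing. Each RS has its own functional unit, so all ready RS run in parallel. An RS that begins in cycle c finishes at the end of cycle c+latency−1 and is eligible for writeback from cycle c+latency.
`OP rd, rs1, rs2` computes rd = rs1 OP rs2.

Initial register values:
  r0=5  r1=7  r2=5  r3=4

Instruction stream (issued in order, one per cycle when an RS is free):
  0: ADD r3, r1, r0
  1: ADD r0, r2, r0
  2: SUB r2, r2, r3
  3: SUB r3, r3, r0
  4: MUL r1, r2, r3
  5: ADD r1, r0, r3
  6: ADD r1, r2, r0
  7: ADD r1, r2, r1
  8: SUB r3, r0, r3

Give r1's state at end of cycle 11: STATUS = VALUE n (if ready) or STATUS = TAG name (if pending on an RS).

STATUS = VALUE -4

c1: issue ADD r3<-Add1 | r0:5,r1:7,r2:5,r3:Add1
c2: issue ADD r0<-Add2 | r0:Add2,r1:7,r2:5,r3:Add1
c3: CDB Add1=12; issue SUB r2<-Add1 | r0:Add2,r1:7,r2:Add1,r3:12
c4: CDB Add2=10; issue SUB r3<-Add2 | r0:10,r1:7,r2:Add1,r3:Add2
c5: CDB Add1=-7; issue MUL r1<-Mul1 | r0:10,r1:Mul1,r2:-7,r3:Add2
c6: CDB Add2=2; issue ADD r1<-Add1 | r0:10,r1:Add1,r2:-7,r3:2
c7: issue ADD r1<-Add2 | r0:10,r1:Add2,r2:-7,r3:2
c8: CDB Add1=12; issue ADD r1<-Add1 | r0:10,r1:Add1,r2:-7,r3:2
c9: CDB Add2=3; issue SUB r3<-Add2 | r0:10,r1:Add1,r2:-7,r3:Add2
c10: - | r0:10,r1:Add1,r2:-7,r3:Add2
c11: CDB Add1=-4 | r0:10,r1:-4,r2:-7,r3:Add2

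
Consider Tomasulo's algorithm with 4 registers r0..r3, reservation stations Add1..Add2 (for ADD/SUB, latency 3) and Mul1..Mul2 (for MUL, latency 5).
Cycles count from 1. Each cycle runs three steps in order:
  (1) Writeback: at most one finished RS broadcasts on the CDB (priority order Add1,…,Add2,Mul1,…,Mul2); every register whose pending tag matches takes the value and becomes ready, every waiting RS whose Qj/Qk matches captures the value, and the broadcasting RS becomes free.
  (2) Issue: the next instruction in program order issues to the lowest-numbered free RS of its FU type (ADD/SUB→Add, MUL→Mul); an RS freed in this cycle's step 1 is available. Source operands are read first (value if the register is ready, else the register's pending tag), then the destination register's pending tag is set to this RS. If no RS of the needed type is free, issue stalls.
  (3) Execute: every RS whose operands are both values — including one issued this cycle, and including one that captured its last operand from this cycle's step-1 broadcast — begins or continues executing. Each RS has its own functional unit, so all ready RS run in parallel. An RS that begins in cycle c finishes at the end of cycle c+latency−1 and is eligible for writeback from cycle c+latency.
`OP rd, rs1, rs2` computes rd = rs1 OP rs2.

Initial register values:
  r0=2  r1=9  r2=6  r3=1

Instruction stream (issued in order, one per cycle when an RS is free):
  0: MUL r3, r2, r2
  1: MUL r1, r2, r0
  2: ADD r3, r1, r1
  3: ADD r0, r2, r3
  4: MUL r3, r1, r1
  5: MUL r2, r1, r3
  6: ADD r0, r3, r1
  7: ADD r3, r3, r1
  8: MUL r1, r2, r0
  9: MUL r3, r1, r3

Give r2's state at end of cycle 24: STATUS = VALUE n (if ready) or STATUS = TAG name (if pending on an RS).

  c1: issue MUL r3<-Mul1  regs: r0:2,r1:9,r2:6,r3:Mul1
  c2: issue MUL r1<-Mul2  regs: r0:2,r1:Mul2,r2:6,r3:Mul1
  c3: issue ADD r3<-Add1  regs: r0:2,r1:Mul2,r2:6,r3:Add1
  c4: issue ADD r0<-Add2  regs: r0:Add2,r1:Mul2,r2:6,r3:Add1
  c5: stall  regs: r0:Add2,r1:Mul2,r2:6,r3:Add1
  c6: CDB Mul1=36; issue MUL r3<-Mul1  regs: r0:Add2,r1:Mul2,r2:6,r3:Mul1
  c7: CDB Mul2=12; issue MUL r2<-Mul2  regs: r0:Add2,r1:12,r2:Mul2,r3:Mul1
  c8: stall  regs: r0:Add2,r1:12,r2:Mul2,r3:Mul1
  c9: stall  regs: r0:Add2,r1:12,r2:Mul2,r3:Mul1
  c10: CDB Add1=24; issue ADD r0<-Add1  regs: r0:Add1,r1:12,r2:Mul2,r3:Mul1
  c11: stall  regs: r0:Add1,r1:12,r2:Mul2,r3:Mul1
  c12: CDB Mul1=144; stall  regs: r0:Add1,r1:12,r2:Mul2,r3:144
  c13: CDB Add2=30; issue ADD r3<-Add2  regs: r0:Add1,r1:12,r2:Mul2,r3:Add2
  c14: issue MUL r1<-Mul1  regs: r0:Add1,r1:Mul1,r2:Mul2,r3:Add2
  c15: CDB Add1=156; stall  regs: r0:156,r1:Mul1,r2:Mul2,r3:Add2
  c16: CDB Add2=156; stall  regs: r0:156,r1:Mul1,r2:Mul2,r3:156
  c17: CDB Mul2=1728; issue MUL r3<-Mul2  regs: r0:156,r1:Mul1,r2:1728,r3:Mul2
  c18: -  regs: r0:156,r1:Mul1,r2:1728,r3:Mul2
  c19: -  regs: r0:156,r1:Mul1,r2:1728,r3:Mul2
  c20: -  regs: r0:156,r1:Mul1,r2:1728,r3:Mul2
  c21: -  regs: r0:156,r1:Mul1,r2:1728,r3:Mul2
  c22: CDB Mul1=269568  regs: r0:156,r1:269568,r2:1728,r3:Mul2
  c23: -  regs: r0:156,r1:269568,r2:1728,r3:Mul2
  c24: -  regs: r0:156,r1:269568,r2:1728,r3:Mul2

STATUS = VALUE 1728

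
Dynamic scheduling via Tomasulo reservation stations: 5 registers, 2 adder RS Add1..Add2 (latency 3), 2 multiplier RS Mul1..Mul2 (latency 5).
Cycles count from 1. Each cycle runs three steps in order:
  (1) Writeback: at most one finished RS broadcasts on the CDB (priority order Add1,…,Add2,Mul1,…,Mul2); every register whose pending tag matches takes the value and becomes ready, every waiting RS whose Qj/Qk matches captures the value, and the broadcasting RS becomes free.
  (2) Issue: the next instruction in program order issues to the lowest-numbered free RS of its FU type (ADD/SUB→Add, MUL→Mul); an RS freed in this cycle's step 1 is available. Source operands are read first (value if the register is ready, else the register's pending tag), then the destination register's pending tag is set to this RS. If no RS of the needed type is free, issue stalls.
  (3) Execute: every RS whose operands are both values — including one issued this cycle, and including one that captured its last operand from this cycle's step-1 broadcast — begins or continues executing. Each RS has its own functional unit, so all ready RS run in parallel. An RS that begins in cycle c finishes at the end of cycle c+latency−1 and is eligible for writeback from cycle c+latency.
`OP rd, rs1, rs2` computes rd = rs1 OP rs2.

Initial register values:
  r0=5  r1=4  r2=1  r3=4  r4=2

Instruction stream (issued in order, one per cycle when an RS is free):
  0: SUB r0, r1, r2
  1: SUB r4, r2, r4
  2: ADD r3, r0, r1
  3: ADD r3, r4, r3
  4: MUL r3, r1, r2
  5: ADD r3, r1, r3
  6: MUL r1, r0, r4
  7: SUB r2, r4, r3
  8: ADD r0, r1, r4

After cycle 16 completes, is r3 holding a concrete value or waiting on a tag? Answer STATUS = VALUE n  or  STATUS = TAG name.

  c1: issue SUB r0<-Add1  regs: r0:Add1,r1:4,r2:1,r3:4,r4:2
  c2: issue SUB r4<-Add2  regs: r0:Add1,r1:4,r2:1,r3:4,r4:Add2
  c3: stall  regs: r0:Add1,r1:4,r2:1,r3:4,r4:Add2
  c4: CDB Add1=3; issue ADD r3<-Add1  regs: r0:3,r1:4,r2:1,r3:Add1,r4:Add2
  c5: CDB Add2=-1; issue ADD r3<-Add2  regs: r0:3,r1:4,r2:1,r3:Add2,r4:-1
  c6: issue MUL r3<-Mul1  regs: r0:3,r1:4,r2:1,r3:Mul1,r4:-1
  c7: CDB Add1=7; issue ADD r3<-Add1  regs: r0:3,r1:4,r2:1,r3:Add1,r4:-1
  c8: issue MUL r1<-Mul2  regs: r0:3,r1:Mul2,r2:1,r3:Add1,r4:-1
  c9: stall  regs: r0:3,r1:Mul2,r2:1,r3:Add1,r4:-1
  c10: CDB Add2=6; issue SUB r2<-Add2  regs: r0:3,r1:Mul2,r2:Add2,r3:Add1,r4:-1
  c11: CDB Mul1=4; stall  regs: r0:3,r1:Mul2,r2:Add2,r3:Add1,r4:-1
  c12: stall  regs: r0:3,r1:Mul2,r2:Add2,r3:Add1,r4:-1
  c13: CDB Mul2=-3; stall  regs: r0:3,r1:-3,r2:Add2,r3:Add1,r4:-1
  c14: CDB Add1=8; issue ADD r0<-Add1  regs: r0:Add1,r1:-3,r2:Add2,r3:8,r4:-1
  c15: -  regs: r0:Add1,r1:-3,r2:Add2,r3:8,r4:-1
  c16: -  regs: r0:Add1,r1:-3,r2:Add2,r3:8,r4:-1

STATUS = VALUE 8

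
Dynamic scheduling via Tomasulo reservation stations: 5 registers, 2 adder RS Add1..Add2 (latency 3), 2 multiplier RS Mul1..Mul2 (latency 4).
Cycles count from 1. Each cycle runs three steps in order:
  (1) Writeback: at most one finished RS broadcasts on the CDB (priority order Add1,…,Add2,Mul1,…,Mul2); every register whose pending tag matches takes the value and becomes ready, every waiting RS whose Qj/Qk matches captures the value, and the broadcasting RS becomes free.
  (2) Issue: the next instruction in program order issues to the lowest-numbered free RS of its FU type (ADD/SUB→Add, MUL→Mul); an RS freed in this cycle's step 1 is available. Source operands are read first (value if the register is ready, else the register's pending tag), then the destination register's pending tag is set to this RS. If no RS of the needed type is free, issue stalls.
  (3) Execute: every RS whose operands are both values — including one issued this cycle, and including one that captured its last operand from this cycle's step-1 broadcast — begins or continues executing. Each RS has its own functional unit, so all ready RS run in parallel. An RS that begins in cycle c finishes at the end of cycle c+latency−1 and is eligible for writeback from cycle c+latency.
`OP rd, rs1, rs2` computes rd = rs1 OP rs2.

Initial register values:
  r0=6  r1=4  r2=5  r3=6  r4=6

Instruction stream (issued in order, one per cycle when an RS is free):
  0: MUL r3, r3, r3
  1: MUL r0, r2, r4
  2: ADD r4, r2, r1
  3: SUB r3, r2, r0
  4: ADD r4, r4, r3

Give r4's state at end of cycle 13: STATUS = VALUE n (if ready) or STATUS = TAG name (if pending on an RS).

STATUS = VALUE -16

c1: issue MUL r3<-Mul1 | r0:6,r1:4,r2:5,r3:Mul1,r4:6
c2: issue MUL r0<-Mul2 | r0:Mul2,r1:4,r2:5,r3:Mul1,r4:6
c3: issue ADD r4<-Add1 | r0:Mul2,r1:4,r2:5,r3:Mul1,r4:Add1
c4: issue SUB r3<-Add2 | r0:Mul2,r1:4,r2:5,r3:Add2,r4:Add1
c5: CDB Mul1=36; stall | r0:Mul2,r1:4,r2:5,r3:Add2,r4:Add1
c6: CDB Add1=9; issue ADD r4<-Add1 | r0:Mul2,r1:4,r2:5,r3:Add2,r4:Add1
c7: CDB Mul2=30 | r0:30,r1:4,r2:5,r3:Add2,r4:Add1
c8: - | r0:30,r1:4,r2:5,r3:Add2,r4:Add1
c9: - | r0:30,r1:4,r2:5,r3:Add2,r4:Add1
c10: CDB Add2=-25 | r0:30,r1:4,r2:5,r3:-25,r4:Add1
c11: - | r0:30,r1:4,r2:5,r3:-25,r4:Add1
c12: - | r0:30,r1:4,r2:5,r3:-25,r4:Add1
c13: CDB Add1=-16 | r0:30,r1:4,r2:5,r3:-25,r4:-16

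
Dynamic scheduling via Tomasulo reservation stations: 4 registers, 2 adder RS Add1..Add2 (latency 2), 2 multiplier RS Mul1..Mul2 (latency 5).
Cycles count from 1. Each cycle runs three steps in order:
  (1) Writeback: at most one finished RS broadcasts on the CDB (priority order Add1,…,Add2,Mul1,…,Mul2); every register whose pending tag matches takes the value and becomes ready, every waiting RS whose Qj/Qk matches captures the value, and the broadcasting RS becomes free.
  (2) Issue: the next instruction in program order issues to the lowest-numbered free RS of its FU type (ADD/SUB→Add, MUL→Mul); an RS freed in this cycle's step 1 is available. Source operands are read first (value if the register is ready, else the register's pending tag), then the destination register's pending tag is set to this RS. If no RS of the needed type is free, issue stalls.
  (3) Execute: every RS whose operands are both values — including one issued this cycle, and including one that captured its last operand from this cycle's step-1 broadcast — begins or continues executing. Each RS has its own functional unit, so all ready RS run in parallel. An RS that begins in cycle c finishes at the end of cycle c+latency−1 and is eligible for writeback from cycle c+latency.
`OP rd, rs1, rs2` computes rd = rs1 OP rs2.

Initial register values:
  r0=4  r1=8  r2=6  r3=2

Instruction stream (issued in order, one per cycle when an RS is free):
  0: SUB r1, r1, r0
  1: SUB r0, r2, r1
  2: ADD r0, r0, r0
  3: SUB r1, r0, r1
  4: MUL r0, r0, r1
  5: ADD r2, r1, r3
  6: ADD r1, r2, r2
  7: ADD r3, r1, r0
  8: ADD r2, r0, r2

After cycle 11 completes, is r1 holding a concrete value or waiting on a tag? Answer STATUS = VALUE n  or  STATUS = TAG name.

STATUS = TAG Add2

  c1: issue SUB r1<-Add1  regs: r0:4,r1:Add1,r2:6,r3:2
  c2: issue SUB r0<-Add2  regs: r0:Add2,r1:Add1,r2:6,r3:2
  c3: CDB Add1=4; issue ADD r0<-Add1  regs: r0:Add1,r1:4,r2:6,r3:2
  c4: stall  regs: r0:Add1,r1:4,r2:6,r3:2
  c5: CDB Add2=2; issue SUB r1<-Add2  regs: r0:Add1,r1:Add2,r2:6,r3:2
  c6: issue MUL r0<-Mul1  regs: r0:Mul1,r1:Add2,r2:6,r3:2
  c7: CDB Add1=4; issue ADD r2<-Add1  regs: r0:Mul1,r1:Add2,r2:Add1,r3:2
  c8: stall  regs: r0:Mul1,r1:Add2,r2:Add1,r3:2
  c9: CDB Add2=0; issue ADD r1<-Add2  regs: r0:Mul1,r1:Add2,r2:Add1,r3:2
  c10: stall  regs: r0:Mul1,r1:Add2,r2:Add1,r3:2
  c11: CDB Add1=2; issue ADD r3<-Add1  regs: r0:Mul1,r1:Add2,r2:2,r3:Add1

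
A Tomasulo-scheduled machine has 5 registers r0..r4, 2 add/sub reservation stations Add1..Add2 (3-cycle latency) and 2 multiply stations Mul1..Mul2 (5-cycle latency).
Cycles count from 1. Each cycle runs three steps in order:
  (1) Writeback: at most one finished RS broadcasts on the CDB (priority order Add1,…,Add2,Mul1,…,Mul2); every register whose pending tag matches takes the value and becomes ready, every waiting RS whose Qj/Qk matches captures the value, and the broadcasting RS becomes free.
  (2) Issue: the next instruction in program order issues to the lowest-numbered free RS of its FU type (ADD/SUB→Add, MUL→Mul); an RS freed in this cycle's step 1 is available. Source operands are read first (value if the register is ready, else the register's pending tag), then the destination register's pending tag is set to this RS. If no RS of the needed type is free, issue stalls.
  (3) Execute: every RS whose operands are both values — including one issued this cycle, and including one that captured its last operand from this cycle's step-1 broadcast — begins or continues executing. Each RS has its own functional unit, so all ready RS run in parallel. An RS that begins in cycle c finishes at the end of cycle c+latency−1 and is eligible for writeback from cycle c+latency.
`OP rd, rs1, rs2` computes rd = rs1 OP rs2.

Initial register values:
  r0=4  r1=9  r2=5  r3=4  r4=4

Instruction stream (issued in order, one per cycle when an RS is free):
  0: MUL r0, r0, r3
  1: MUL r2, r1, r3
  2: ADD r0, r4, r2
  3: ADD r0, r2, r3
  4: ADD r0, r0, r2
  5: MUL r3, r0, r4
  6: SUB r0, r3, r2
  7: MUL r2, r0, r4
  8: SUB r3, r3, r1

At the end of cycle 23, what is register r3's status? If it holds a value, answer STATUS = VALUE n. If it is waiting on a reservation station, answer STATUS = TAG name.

STATUS = VALUE 295

c1: issue MUL r0<-Mul1 | r0:Mul1,r1:9,r2:5,r3:4,r4:4
c2: issue MUL r2<-Mul2 | r0:Mul1,r1:9,r2:Mul2,r3:4,r4:4
c3: issue ADD r0<-Add1 | r0:Add1,r1:9,r2:Mul2,r3:4,r4:4
c4: issue ADD r0<-Add2 | r0:Add2,r1:9,r2:Mul2,r3:4,r4:4
c5: stall | r0:Add2,r1:9,r2:Mul2,r3:4,r4:4
c6: CDB Mul1=16; stall | r0:Add2,r1:9,r2:Mul2,r3:4,r4:4
c7: CDB Mul2=36; stall | r0:Add2,r1:9,r2:36,r3:4,r4:4
c8: stall | r0:Add2,r1:9,r2:36,r3:4,r4:4
c9: stall | r0:Add2,r1:9,r2:36,r3:4,r4:4
c10: CDB Add1=40; issue ADD r0<-Add1 | r0:Add1,r1:9,r2:36,r3:4,r4:4
c11: CDB Add2=40; issue MUL r3<-Mul1 | r0:Add1,r1:9,r2:36,r3:Mul1,r4:4
c12: issue SUB r0<-Add2 | r0:Add2,r1:9,r2:36,r3:Mul1,r4:4
c13: issue MUL r2<-Mul2 | r0:Add2,r1:9,r2:Mul2,r3:Mul1,r4:4
c14: CDB Add1=76; issue SUB r3<-Add1 | r0:Add2,r1:9,r2:Mul2,r3:Add1,r4:4
c15: - | r0:Add2,r1:9,r2:Mul2,r3:Add1,r4:4
c16: - | r0:Add2,r1:9,r2:Mul2,r3:Add1,r4:4
c17: - | r0:Add2,r1:9,r2:Mul2,r3:Add1,r4:4
c18: - | r0:Add2,r1:9,r2:Mul2,r3:Add1,r4:4
c19: CDB Mul1=304 | r0:Add2,r1:9,r2:Mul2,r3:Add1,r4:4
c20: - | r0:Add2,r1:9,r2:Mul2,r3:Add1,r4:4
c21: - | r0:Add2,r1:9,r2:Mul2,r3:Add1,r4:4
c22: CDB Add1=295 | r0:Add2,r1:9,r2:Mul2,r3:295,r4:4
c23: CDB Add2=268 | r0:268,r1:9,r2:Mul2,r3:295,r4:4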